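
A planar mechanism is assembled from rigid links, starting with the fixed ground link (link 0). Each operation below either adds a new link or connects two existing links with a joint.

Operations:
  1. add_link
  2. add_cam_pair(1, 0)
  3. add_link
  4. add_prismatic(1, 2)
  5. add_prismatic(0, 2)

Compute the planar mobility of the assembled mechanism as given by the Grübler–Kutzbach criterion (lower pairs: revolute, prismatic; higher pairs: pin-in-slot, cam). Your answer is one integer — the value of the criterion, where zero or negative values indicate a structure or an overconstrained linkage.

M = 1

ground; <1,0,0>
#1 <2,0,0>
C:1↔0 J2 <2,0,1>
#2 <3,0,1>
P:1↔2 J1 <3,1,1>
P:0↔2 J1 <3,2,1>
3×2 − 2×2 − 1×1 = 1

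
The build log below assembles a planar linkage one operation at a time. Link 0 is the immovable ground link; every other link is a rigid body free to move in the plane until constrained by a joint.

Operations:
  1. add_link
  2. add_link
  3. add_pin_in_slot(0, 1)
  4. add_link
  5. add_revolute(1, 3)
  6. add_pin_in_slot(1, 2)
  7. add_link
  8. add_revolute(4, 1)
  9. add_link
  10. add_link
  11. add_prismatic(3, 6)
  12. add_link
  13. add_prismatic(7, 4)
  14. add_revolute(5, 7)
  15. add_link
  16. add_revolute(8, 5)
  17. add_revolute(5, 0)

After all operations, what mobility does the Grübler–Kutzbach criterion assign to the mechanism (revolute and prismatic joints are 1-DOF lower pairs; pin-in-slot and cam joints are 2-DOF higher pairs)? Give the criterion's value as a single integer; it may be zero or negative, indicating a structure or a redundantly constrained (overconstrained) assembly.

M = 8

L=1 J1=0 J2=0
add link → L=2 J1=0 J2=0
add link → L=3 J1=0 J2=0
PS@0,1 dof=2 J2 → L=3 J1=0 J2=1
add link → L=4 J1=0 J2=1
R@1,3 dof=1 J1 → L=4 J1=1 J2=1
PS@1,2 dof=2 J2 → L=4 J1=1 J2=2
add link → L=5 J1=1 J2=2
R@4,1 dof=1 J1 → L=5 J1=2 J2=2
add link → L=6 J1=2 J2=2
add link → L=7 J1=2 J2=2
P@3,6 dof=1 J1 → L=7 J1=3 J2=2
add link → L=8 J1=3 J2=2
P@7,4 dof=1 J1 → L=8 J1=4 J2=2
R@5,7 dof=1 J1 → L=8 J1=5 J2=2
add link → L=9 J1=5 J2=2
R@8,5 dof=1 J1 → L=9 J1=6 J2=2
R@5,0 dof=1 J1 → L=9 J1=7 J2=2
M=3(L−1)−2J1−J2=3·8−2·7−2=8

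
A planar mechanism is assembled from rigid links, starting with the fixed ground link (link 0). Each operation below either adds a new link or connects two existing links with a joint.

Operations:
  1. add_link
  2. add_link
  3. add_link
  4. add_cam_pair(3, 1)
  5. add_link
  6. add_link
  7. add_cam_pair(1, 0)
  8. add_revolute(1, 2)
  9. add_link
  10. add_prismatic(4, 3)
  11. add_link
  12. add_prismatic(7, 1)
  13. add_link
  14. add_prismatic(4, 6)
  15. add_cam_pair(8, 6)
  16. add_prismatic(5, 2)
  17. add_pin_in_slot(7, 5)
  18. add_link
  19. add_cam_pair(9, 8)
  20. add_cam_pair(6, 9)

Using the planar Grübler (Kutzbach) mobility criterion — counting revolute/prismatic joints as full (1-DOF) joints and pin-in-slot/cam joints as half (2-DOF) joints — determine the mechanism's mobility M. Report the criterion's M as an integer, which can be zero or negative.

M = 11

(L,J1,J2)=(1,0,0); link0 fixed
link1: (2,0,0)
link2: (3,0,0)
link3: (4,0,0)
C 3-1 [J2]: (4,0,1)
link4: (5,0,1)
link5: (6,0,1)
C 1-0 [J2]: (6,0,2)
R 1-2 [J1]: (6,1,2)
link6: (7,1,2)
P 4-3 [J1]: (7,2,2)
link7: (8,2,2)
P 7-1 [J1]: (8,3,2)
link8: (9,3,2)
P 4-6 [J1]: (9,4,2)
C 8-6 [J2]: (9,4,3)
P 5-2 [J1]: (9,5,3)
PS 7-5 [J2]: (9,5,4)
link9: (10,5,4)
C 9-8 [J2]: (10,5,5)
C 6-9 [J2]: (10,5,6)
Grübler: 3·9 − 2·5 − 6 = 11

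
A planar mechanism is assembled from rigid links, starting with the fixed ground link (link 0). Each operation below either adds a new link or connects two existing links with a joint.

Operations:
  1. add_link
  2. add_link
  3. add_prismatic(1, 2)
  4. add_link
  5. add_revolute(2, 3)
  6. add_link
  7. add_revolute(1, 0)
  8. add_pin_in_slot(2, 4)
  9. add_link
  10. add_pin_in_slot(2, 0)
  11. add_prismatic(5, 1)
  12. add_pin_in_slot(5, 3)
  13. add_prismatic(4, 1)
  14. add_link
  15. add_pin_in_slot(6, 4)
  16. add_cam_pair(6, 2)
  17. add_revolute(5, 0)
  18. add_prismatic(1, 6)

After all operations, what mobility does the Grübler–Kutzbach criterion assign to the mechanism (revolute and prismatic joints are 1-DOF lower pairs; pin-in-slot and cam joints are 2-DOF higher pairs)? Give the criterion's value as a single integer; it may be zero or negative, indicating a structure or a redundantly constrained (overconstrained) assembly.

M = -1

(L,J1,J2)=(1,0,0); link0 fixed
link1: (2,0,0)
link2: (3,0,0)
P 1-2 [J1]: (3,1,0)
link3: (4,1,0)
R 2-3 [J1]: (4,2,0)
link4: (5,2,0)
R 1-0 [J1]: (5,3,0)
PS 2-4 [J2]: (5,3,1)
link5: (6,3,1)
PS 2-0 [J2]: (6,3,2)
P 5-1 [J1]: (6,4,2)
PS 5-3 [J2]: (6,4,3)
P 4-1 [J1]: (6,5,3)
link6: (7,5,3)
PS 6-4 [J2]: (7,5,4)
C 6-2 [J2]: (7,5,5)
R 5-0 [J1]: (7,6,5)
P 1-6 [J1]: (7,7,5)
Grübler: 3·6 − 2·7 − 5 = -1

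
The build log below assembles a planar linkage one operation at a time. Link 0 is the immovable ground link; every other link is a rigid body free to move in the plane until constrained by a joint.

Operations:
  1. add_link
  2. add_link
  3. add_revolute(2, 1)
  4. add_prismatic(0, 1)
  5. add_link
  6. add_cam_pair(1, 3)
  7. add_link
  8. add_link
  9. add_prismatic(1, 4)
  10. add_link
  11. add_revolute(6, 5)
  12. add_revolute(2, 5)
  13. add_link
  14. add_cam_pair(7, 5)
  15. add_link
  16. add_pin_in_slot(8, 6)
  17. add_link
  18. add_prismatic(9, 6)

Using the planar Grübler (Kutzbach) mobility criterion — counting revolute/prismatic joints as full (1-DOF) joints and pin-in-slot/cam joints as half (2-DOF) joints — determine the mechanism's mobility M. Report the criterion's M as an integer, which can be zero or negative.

M = 12

L=1 J1=0 J2=0
add link → L=2 J1=0 J2=0
add link → L=3 J1=0 J2=0
R@2,1 dof=1 J1 → L=3 J1=1 J2=0
P@0,1 dof=1 J1 → L=3 J1=2 J2=0
add link → L=4 J1=2 J2=0
C@1,3 dof=2 J2 → L=4 J1=2 J2=1
add link → L=5 J1=2 J2=1
add link → L=6 J1=2 J2=1
P@1,4 dof=1 J1 → L=6 J1=3 J2=1
add link → L=7 J1=3 J2=1
R@6,5 dof=1 J1 → L=7 J1=4 J2=1
R@2,5 dof=1 J1 → L=7 J1=5 J2=1
add link → L=8 J1=5 J2=1
C@7,5 dof=2 J2 → L=8 J1=5 J2=2
add link → L=9 J1=5 J2=2
PS@8,6 dof=2 J2 → L=9 J1=5 J2=3
add link → L=10 J1=5 J2=3
P@9,6 dof=1 J1 → L=10 J1=6 J2=3
M=3(L−1)−2J1−J2=3·9−2·6−3=12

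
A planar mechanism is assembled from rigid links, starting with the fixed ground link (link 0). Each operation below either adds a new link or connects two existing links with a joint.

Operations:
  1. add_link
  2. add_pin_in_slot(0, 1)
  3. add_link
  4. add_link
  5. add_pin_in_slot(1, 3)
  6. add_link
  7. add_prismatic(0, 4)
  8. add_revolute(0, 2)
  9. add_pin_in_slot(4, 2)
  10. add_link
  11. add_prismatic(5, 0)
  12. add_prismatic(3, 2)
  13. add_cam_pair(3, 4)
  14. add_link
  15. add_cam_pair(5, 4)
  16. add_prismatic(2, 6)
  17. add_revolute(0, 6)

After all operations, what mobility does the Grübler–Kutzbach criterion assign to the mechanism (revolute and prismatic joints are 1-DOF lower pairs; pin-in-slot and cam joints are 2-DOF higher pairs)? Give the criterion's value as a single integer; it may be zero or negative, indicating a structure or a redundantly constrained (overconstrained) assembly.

link 0 = ground. State L|J1|J2 = 1|0|0
+link1  2|0|0
PS(0,1) f=2→J2  2|0|1
+link2  3|0|1
+link3  4|0|1
PS(1,3) f=2→J2  4|0|2
+link4  5|0|2
P(0,4) f=1→J1  5|1|2
R(0,2) f=1→J1  5|2|2
PS(4,2) f=2→J2  5|2|3
+link5  6|2|3
P(5,0) f=1→J1  6|3|3
P(3,2) f=1→J1  6|4|3
C(3,4) f=2→J2  6|4|4
+link6  7|4|4
C(5,4) f=2→J2  7|4|5
P(2,6) f=1→J1  7|5|5
R(0,6) f=1→J1  7|6|5
M = 3(7−1)−2·6−5 = 18−12−5 = 1

M = 1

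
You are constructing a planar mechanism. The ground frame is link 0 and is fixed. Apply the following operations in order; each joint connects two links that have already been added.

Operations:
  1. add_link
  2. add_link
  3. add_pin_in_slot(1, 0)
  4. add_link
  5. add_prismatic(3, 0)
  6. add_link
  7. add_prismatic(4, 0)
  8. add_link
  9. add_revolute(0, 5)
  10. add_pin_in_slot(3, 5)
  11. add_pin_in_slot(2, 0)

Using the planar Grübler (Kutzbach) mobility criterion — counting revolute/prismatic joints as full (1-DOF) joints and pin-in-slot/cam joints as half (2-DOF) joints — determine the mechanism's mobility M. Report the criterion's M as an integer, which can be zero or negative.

(L,J1,J2)=(1,0,0); link0 fixed
link1: (2,0,0)
link2: (3,0,0)
PS 1-0 [J2]: (3,0,1)
link3: (4,0,1)
P 3-0 [J1]: (4,1,1)
link4: (5,1,1)
P 4-0 [J1]: (5,2,1)
link5: (6,2,1)
R 0-5 [J1]: (6,3,1)
PS 3-5 [J2]: (6,3,2)
PS 2-0 [J2]: (6,3,3)
Grübler: 3·5 − 2·3 − 3 = 6

M = 6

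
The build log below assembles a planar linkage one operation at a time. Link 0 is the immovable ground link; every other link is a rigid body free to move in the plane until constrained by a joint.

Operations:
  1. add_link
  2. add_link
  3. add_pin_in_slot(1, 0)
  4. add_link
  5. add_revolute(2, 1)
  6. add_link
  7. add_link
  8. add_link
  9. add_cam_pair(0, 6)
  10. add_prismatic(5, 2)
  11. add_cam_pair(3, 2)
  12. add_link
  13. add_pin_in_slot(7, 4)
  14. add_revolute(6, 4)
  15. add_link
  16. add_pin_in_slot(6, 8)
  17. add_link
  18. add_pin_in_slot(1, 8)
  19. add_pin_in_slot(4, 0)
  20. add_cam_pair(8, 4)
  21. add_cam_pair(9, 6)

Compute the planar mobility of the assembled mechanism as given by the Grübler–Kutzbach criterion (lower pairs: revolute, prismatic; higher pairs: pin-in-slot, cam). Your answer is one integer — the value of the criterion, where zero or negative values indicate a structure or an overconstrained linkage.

[1;0;0] (link 0 is ground)
L+ [2;0;0]
L+ [3;0;0]
PS(1,0)∈J2 [3;0;1]
L+ [4;0;1]
R(2,1)∈J1 [4;1;1]
L+ [5;1;1]
L+ [6;1;1]
L+ [7;1;1]
C(0,6)∈J2 [7;1;2]
P(5,2)∈J1 [7;2;2]
C(3,2)∈J2 [7;2;3]
L+ [8;2;3]
PS(7,4)∈J2 [8;2;4]
R(6,4)∈J1 [8;3;4]
L+ [9;3;4]
PS(6,8)∈J2 [9;3;5]
L+ [10;3;5]
PS(1,8)∈J2 [10;3;6]
PS(4,0)∈J2 [10;3;7]
C(8,4)∈J2 [10;3;8]
C(9,6)∈J2 [10;3;9]
mobility = 27 − 6 − 9 = 12

M = 12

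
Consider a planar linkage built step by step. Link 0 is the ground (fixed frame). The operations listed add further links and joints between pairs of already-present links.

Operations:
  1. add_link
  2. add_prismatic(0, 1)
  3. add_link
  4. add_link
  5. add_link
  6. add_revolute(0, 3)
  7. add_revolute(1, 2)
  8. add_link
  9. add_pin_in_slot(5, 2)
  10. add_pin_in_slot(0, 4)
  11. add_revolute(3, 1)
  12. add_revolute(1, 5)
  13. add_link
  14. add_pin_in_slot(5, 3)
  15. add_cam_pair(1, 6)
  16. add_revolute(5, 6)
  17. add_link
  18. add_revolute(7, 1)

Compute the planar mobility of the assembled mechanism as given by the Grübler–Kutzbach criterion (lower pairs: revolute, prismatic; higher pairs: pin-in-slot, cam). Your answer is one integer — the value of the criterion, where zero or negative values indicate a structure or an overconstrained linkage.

M = 3

L=1 J1=0 J2=0
add link → L=2 J1=0 J2=0
P@0,1 dof=1 J1 → L=2 J1=1 J2=0
add link → L=3 J1=1 J2=0
add link → L=4 J1=1 J2=0
add link → L=5 J1=1 J2=0
R@0,3 dof=1 J1 → L=5 J1=2 J2=0
R@1,2 dof=1 J1 → L=5 J1=3 J2=0
add link → L=6 J1=3 J2=0
PS@5,2 dof=2 J2 → L=6 J1=3 J2=1
PS@0,4 dof=2 J2 → L=6 J1=3 J2=2
R@3,1 dof=1 J1 → L=6 J1=4 J2=2
R@1,5 dof=1 J1 → L=6 J1=5 J2=2
add link → L=7 J1=5 J2=2
PS@5,3 dof=2 J2 → L=7 J1=5 J2=3
C@1,6 dof=2 J2 → L=7 J1=5 J2=4
R@5,6 dof=1 J1 → L=7 J1=6 J2=4
add link → L=8 J1=6 J2=4
R@7,1 dof=1 J1 → L=8 J1=7 J2=4
M=3(L−1)−2J1−J2=3·7−2·7−4=3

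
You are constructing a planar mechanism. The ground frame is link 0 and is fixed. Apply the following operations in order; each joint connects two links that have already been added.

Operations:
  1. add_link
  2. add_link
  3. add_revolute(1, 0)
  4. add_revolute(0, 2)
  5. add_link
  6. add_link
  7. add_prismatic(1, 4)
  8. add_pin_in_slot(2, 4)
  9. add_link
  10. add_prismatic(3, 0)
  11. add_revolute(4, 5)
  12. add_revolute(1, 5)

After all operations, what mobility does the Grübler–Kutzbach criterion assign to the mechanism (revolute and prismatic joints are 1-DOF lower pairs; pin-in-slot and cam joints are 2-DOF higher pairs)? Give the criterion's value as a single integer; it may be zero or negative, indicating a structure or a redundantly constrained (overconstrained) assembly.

M = 2

L=1 J1=0 J2=0
add link → L=2 J1=0 J2=0
add link → L=3 J1=0 J2=0
R@1,0 dof=1 J1 → L=3 J1=1 J2=0
R@0,2 dof=1 J1 → L=3 J1=2 J2=0
add link → L=4 J1=2 J2=0
add link → L=5 J1=2 J2=0
P@1,4 dof=1 J1 → L=5 J1=3 J2=0
PS@2,4 dof=2 J2 → L=5 J1=3 J2=1
add link → L=6 J1=3 J2=1
P@3,0 dof=1 J1 → L=6 J1=4 J2=1
R@4,5 dof=1 J1 → L=6 J1=5 J2=1
R@1,5 dof=1 J1 → L=6 J1=6 J2=1
M=3(L−1)−2J1−J2=3·5−2·6−1=2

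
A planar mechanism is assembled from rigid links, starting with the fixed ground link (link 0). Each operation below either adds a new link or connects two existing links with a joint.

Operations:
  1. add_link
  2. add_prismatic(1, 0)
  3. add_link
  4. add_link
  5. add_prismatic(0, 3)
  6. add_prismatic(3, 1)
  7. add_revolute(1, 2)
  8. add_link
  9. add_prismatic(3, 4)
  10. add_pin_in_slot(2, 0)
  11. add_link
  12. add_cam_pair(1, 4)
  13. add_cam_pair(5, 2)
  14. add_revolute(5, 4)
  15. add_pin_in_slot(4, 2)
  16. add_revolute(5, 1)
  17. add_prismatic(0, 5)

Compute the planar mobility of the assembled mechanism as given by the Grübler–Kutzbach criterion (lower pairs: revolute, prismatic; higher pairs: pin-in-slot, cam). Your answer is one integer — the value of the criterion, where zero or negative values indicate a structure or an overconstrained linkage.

M = -5

link 0 = ground. State L|J1|J2 = 1|0|0
+link1  2|0|0
P(1,0) f=1→J1  2|1|0
+link2  3|1|0
+link3  4|1|0
P(0,3) f=1→J1  4|2|0
P(3,1) f=1→J1  4|3|0
R(1,2) f=1→J1  4|4|0
+link4  5|4|0
P(3,4) f=1→J1  5|5|0
PS(2,0) f=2→J2  5|5|1
+link5  6|5|1
C(1,4) f=2→J2  6|5|2
C(5,2) f=2→J2  6|5|3
R(5,4) f=1→J1  6|6|3
PS(4,2) f=2→J2  6|6|4
R(5,1) f=1→J1  6|7|4
P(0,5) f=1→J1  6|8|4
M = 3(6−1)−2·8−4 = 15−16−4 = -5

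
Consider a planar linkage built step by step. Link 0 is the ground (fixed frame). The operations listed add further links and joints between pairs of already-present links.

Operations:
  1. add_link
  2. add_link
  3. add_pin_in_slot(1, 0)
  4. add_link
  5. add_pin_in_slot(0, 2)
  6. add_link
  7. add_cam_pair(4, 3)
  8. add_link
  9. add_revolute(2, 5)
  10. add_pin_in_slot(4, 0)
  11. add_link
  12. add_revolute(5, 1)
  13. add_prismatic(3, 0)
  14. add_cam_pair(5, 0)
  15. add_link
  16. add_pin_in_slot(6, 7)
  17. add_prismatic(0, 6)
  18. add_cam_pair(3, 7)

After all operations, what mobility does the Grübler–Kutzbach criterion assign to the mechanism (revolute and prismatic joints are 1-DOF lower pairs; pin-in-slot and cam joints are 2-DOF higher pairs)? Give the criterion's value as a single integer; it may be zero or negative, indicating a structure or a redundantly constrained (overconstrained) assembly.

(L,J1,J2)=(1,0,0); link0 fixed
link1: (2,0,0)
link2: (3,0,0)
PS 1-0 [J2]: (3,0,1)
link3: (4,0,1)
PS 0-2 [J2]: (4,0,2)
link4: (5,0,2)
C 4-3 [J2]: (5,0,3)
link5: (6,0,3)
R 2-5 [J1]: (6,1,3)
PS 4-0 [J2]: (6,1,4)
link6: (7,1,4)
R 5-1 [J1]: (7,2,4)
P 3-0 [J1]: (7,3,4)
C 5-0 [J2]: (7,3,5)
link7: (8,3,5)
PS 6-7 [J2]: (8,3,6)
P 0-6 [J1]: (8,4,6)
C 3-7 [J2]: (8,4,7)
Grübler: 3·7 − 2·4 − 7 = 6

M = 6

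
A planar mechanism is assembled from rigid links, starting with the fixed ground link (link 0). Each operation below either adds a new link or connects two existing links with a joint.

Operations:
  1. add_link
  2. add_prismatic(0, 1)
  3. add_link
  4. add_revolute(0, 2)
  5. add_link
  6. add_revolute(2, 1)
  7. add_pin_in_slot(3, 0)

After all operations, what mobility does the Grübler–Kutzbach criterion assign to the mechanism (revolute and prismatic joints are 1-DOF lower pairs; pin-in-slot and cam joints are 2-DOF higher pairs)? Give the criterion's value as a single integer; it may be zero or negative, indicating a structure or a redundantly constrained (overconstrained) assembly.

[1;0;0] (link 0 is ground)
L+ [2;0;0]
P(0,1)∈J1 [2;1;0]
L+ [3;1;0]
R(0,2)∈J1 [3;2;0]
L+ [4;2;0]
R(2,1)∈J1 [4;3;0]
PS(3,0)∈J2 [4;3;1]
mobility = 9 − 6 − 1 = 2

M = 2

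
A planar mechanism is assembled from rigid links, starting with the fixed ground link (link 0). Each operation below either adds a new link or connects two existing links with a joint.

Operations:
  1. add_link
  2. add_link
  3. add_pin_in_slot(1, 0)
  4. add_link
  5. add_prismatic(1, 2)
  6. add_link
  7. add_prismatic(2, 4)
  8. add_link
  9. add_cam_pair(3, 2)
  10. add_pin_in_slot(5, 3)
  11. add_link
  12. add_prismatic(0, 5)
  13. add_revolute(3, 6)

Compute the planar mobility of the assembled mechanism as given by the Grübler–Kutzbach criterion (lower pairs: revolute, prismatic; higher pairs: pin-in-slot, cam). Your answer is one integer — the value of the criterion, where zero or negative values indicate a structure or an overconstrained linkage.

M = 7

link 0 = ground. State L|J1|J2 = 1|0|0
+link1  2|0|0
+link2  3|0|0
PS(1,0) f=2→J2  3|0|1
+link3  4|0|1
P(1,2) f=1→J1  4|1|1
+link4  5|1|1
P(2,4) f=1→J1  5|2|1
+link5  6|2|1
C(3,2) f=2→J2  6|2|2
PS(5,3) f=2→J2  6|2|3
+link6  7|2|3
P(0,5) f=1→J1  7|3|3
R(3,6) f=1→J1  7|4|3
M = 3(7−1)−2·4−3 = 18−8−3 = 7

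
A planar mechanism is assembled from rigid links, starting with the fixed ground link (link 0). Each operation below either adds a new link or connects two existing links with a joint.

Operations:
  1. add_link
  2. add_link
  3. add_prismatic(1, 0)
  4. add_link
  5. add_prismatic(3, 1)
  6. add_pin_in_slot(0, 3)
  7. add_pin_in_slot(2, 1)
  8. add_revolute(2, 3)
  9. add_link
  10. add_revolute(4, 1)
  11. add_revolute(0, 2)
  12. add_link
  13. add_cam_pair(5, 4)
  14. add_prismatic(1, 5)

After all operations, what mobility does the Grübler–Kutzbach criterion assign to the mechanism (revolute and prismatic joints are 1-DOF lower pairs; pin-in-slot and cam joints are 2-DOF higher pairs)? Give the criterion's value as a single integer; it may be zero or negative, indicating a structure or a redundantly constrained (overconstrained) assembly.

M = 0

L=1 J1=0 J2=0
add link → L=2 J1=0 J2=0
add link → L=3 J1=0 J2=0
P@1,0 dof=1 J1 → L=3 J1=1 J2=0
add link → L=4 J1=1 J2=0
P@3,1 dof=1 J1 → L=4 J1=2 J2=0
PS@0,3 dof=2 J2 → L=4 J1=2 J2=1
PS@2,1 dof=2 J2 → L=4 J1=2 J2=2
R@2,3 dof=1 J1 → L=4 J1=3 J2=2
add link → L=5 J1=3 J2=2
R@4,1 dof=1 J1 → L=5 J1=4 J2=2
R@0,2 dof=1 J1 → L=5 J1=5 J2=2
add link → L=6 J1=5 J2=2
C@5,4 dof=2 J2 → L=6 J1=5 J2=3
P@1,5 dof=1 J1 → L=6 J1=6 J2=3
M=3(L−1)−2J1−J2=3·5−2·6−3=0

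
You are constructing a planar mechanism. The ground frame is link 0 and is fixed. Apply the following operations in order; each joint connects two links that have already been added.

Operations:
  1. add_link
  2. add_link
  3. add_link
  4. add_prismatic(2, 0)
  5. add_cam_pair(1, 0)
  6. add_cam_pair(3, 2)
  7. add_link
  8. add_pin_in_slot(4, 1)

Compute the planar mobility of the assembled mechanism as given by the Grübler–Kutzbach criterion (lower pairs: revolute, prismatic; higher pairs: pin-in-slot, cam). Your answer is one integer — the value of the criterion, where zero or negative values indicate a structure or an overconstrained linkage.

link 0 = ground. State L|J1|J2 = 1|0|0
+link1  2|0|0
+link2  3|0|0
+link3  4|0|0
P(2,0) f=1→J1  4|1|0
C(1,0) f=2→J2  4|1|1
C(3,2) f=2→J2  4|1|2
+link4  5|1|2
PS(4,1) f=2→J2  5|1|3
M = 3(5−1)−2·1−3 = 12−2−3 = 7

M = 7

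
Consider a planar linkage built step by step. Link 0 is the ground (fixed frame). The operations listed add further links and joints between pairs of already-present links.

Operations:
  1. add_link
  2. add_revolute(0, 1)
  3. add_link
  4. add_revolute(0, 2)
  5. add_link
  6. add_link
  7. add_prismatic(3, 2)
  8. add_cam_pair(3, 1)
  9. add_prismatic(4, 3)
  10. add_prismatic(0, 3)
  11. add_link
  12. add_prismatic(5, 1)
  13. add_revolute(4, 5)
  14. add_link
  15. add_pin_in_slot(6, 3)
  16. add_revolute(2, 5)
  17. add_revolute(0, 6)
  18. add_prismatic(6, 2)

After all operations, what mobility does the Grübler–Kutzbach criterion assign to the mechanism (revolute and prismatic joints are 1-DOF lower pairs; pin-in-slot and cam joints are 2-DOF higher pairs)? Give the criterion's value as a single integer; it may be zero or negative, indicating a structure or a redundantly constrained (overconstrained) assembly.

M = -4

L=1 J1=0 J2=0
add link → L=2 J1=0 J2=0
R@0,1 dof=1 J1 → L=2 J1=1 J2=0
add link → L=3 J1=1 J2=0
R@0,2 dof=1 J1 → L=3 J1=2 J2=0
add link → L=4 J1=2 J2=0
add link → L=5 J1=2 J2=0
P@3,2 dof=1 J1 → L=5 J1=3 J2=0
C@3,1 dof=2 J2 → L=5 J1=3 J2=1
P@4,3 dof=1 J1 → L=5 J1=4 J2=1
P@0,3 dof=1 J1 → L=5 J1=5 J2=1
add link → L=6 J1=5 J2=1
P@5,1 dof=1 J1 → L=6 J1=6 J2=1
R@4,5 dof=1 J1 → L=6 J1=7 J2=1
add link → L=7 J1=7 J2=1
PS@6,3 dof=2 J2 → L=7 J1=7 J2=2
R@2,5 dof=1 J1 → L=7 J1=8 J2=2
R@0,6 dof=1 J1 → L=7 J1=9 J2=2
P@6,2 dof=1 J1 → L=7 J1=10 J2=2
M=3(L−1)−2J1−J2=3·6−2·10−2=-4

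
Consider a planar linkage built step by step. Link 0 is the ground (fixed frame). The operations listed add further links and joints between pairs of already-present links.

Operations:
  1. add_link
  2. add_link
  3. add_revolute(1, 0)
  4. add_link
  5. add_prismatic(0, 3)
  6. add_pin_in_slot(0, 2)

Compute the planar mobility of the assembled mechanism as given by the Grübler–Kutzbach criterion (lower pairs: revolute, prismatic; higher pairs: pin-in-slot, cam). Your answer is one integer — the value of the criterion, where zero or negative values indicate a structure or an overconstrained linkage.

M = 4

link 0 = ground. State L|J1|J2 = 1|0|0
+link1  2|0|0
+link2  3|0|0
R(1,0) f=1→J1  3|1|0
+link3  4|1|0
P(0,3) f=1→J1  4|2|0
PS(0,2) f=2→J2  4|2|1
M = 3(4−1)−2·2−1 = 9−4−1 = 4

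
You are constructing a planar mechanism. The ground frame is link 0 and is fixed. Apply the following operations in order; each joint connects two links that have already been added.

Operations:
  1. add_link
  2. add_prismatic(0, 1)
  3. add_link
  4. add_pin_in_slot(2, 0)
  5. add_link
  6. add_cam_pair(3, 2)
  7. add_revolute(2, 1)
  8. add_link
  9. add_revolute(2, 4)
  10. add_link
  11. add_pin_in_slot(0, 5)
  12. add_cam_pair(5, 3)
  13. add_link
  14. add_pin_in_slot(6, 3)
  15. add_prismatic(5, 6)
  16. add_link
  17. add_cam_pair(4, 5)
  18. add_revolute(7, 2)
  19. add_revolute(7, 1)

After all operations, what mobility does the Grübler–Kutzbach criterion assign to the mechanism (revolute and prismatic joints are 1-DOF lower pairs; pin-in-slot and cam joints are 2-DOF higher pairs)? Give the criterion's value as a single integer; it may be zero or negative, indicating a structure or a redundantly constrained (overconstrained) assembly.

ground; <1,0,0>
#1 <2,0,0>
P:0↔1 J1 <2,1,0>
#2 <3,1,0>
PS:2↔0 J2 <3,1,1>
#3 <4,1,1>
C:3↔2 J2 <4,1,2>
R:2↔1 J1 <4,2,2>
#4 <5,2,2>
R:2↔4 J1 <5,3,2>
#5 <6,3,2>
PS:0↔5 J2 <6,3,3>
C:5↔3 J2 <6,3,4>
#6 <7,3,4>
PS:6↔3 J2 <7,3,5>
P:5↔6 J1 <7,4,5>
#7 <8,4,5>
C:4↔5 J2 <8,4,6>
R:7↔2 J1 <8,5,6>
R:7↔1 J1 <8,6,6>
3×7 − 2×6 − 1×6 = 3

M = 3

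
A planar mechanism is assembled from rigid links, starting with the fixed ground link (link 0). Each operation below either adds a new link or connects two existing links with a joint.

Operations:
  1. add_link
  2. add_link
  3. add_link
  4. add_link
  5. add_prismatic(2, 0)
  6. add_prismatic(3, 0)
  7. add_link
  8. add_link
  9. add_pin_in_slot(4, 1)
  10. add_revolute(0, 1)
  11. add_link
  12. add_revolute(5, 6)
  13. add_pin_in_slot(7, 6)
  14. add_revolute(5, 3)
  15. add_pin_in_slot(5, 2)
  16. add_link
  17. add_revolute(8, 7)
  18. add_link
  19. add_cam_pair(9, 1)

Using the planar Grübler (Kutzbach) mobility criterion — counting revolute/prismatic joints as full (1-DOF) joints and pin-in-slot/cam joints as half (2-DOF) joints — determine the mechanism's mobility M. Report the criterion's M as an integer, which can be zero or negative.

M = 11

(L,J1,J2)=(1,0,0); link0 fixed
link1: (2,0,0)
link2: (3,0,0)
link3: (4,0,0)
link4: (5,0,0)
P 2-0 [J1]: (5,1,0)
P 3-0 [J1]: (5,2,0)
link5: (6,2,0)
link6: (7,2,0)
PS 4-1 [J2]: (7,2,1)
R 0-1 [J1]: (7,3,1)
link7: (8,3,1)
R 5-6 [J1]: (8,4,1)
PS 7-6 [J2]: (8,4,2)
R 5-3 [J1]: (8,5,2)
PS 5-2 [J2]: (8,5,3)
link8: (9,5,3)
R 8-7 [J1]: (9,6,3)
link9: (10,6,3)
C 9-1 [J2]: (10,6,4)
Grübler: 3·9 − 2·6 − 4 = 11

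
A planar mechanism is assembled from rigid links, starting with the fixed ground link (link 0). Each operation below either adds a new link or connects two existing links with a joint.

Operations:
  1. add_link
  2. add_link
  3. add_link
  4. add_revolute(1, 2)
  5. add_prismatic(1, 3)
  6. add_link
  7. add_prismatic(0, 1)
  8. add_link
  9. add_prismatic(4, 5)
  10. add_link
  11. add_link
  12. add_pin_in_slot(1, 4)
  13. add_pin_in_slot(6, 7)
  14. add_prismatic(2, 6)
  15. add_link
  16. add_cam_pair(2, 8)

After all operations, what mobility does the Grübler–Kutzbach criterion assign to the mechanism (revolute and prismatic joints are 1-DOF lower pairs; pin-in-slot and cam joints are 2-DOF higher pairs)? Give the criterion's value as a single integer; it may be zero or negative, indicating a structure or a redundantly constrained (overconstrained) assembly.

M = 11

L=1 J1=0 J2=0
add link → L=2 J1=0 J2=0
add link → L=3 J1=0 J2=0
add link → L=4 J1=0 J2=0
R@1,2 dof=1 J1 → L=4 J1=1 J2=0
P@1,3 dof=1 J1 → L=4 J1=2 J2=0
add link → L=5 J1=2 J2=0
P@0,1 dof=1 J1 → L=5 J1=3 J2=0
add link → L=6 J1=3 J2=0
P@4,5 dof=1 J1 → L=6 J1=4 J2=0
add link → L=7 J1=4 J2=0
add link → L=8 J1=4 J2=0
PS@1,4 dof=2 J2 → L=8 J1=4 J2=1
PS@6,7 dof=2 J2 → L=8 J1=4 J2=2
P@2,6 dof=1 J1 → L=8 J1=5 J2=2
add link → L=9 J1=5 J2=2
C@2,8 dof=2 J2 → L=9 J1=5 J2=3
M=3(L−1)−2J1−J2=3·8−2·5−3=11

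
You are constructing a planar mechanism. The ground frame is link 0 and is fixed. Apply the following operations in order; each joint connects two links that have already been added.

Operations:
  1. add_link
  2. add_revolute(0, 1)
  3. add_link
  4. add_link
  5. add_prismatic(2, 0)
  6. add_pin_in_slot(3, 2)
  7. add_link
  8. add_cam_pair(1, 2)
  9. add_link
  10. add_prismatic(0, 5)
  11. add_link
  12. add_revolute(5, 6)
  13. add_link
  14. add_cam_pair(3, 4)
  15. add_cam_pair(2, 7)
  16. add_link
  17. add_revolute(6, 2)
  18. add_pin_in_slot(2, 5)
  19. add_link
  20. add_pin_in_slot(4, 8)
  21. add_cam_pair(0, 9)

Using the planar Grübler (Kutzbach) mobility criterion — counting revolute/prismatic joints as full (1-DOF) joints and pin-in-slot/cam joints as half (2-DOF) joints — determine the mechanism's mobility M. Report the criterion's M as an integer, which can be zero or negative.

M = 10

(L,J1,J2)=(1,0,0); link0 fixed
link1: (2,0,0)
R 0-1 [J1]: (2,1,0)
link2: (3,1,0)
link3: (4,1,0)
P 2-0 [J1]: (4,2,0)
PS 3-2 [J2]: (4,2,1)
link4: (5,2,1)
C 1-2 [J2]: (5,2,2)
link5: (6,2,2)
P 0-5 [J1]: (6,3,2)
link6: (7,3,2)
R 5-6 [J1]: (7,4,2)
link7: (8,4,2)
C 3-4 [J2]: (8,4,3)
C 2-7 [J2]: (8,4,4)
link8: (9,4,4)
R 6-2 [J1]: (9,5,4)
PS 2-5 [J2]: (9,5,5)
link9: (10,5,5)
PS 4-8 [J2]: (10,5,6)
C 0-9 [J2]: (10,5,7)
Grübler: 3·9 − 2·5 − 7 = 10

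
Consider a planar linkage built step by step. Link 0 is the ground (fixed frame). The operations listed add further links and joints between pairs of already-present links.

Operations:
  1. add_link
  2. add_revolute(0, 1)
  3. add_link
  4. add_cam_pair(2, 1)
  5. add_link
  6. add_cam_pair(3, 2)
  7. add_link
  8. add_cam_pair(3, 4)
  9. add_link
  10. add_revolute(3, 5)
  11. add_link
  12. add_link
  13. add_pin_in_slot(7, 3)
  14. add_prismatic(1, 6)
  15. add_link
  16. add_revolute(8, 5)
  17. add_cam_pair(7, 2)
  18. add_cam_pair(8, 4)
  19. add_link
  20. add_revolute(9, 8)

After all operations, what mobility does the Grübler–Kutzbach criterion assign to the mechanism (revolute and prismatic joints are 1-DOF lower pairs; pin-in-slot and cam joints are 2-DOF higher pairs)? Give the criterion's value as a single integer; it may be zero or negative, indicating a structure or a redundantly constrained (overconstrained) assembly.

ground; <1,0,0>
#1 <2,0,0>
R:0↔1 J1 <2,1,0>
#2 <3,1,0>
C:2↔1 J2 <3,1,1>
#3 <4,1,1>
C:3↔2 J2 <4,1,2>
#4 <5,1,2>
C:3↔4 J2 <5,1,3>
#5 <6,1,3>
R:3↔5 J1 <6,2,3>
#6 <7,2,3>
#7 <8,2,3>
PS:7↔3 J2 <8,2,4>
P:1↔6 J1 <8,3,4>
#8 <9,3,4>
R:8↔5 J1 <9,4,4>
C:7↔2 J2 <9,4,5>
C:8↔4 J2 <9,4,6>
#9 <10,4,6>
R:9↔8 J1 <10,5,6>
3×9 − 2×5 − 1×6 = 11

M = 11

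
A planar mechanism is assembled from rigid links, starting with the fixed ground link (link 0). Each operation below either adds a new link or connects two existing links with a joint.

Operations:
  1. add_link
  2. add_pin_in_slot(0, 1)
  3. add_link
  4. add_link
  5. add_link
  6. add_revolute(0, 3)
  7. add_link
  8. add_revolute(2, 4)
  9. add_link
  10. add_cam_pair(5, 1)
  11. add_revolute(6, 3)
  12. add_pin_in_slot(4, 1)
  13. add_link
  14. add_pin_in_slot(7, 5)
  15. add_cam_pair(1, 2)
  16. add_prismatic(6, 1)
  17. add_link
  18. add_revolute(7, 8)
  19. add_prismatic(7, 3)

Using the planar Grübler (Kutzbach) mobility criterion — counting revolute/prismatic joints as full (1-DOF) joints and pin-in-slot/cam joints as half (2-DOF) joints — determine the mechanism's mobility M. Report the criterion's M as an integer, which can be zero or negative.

ground; <1,0,0>
#1 <2,0,0>
PS:0↔1 J2 <2,0,1>
#2 <3,0,1>
#3 <4,0,1>
#4 <5,0,1>
R:0↔3 J1 <5,1,1>
#5 <6,1,1>
R:2↔4 J1 <6,2,1>
#6 <7,2,1>
C:5↔1 J2 <7,2,2>
R:6↔3 J1 <7,3,2>
PS:4↔1 J2 <7,3,3>
#7 <8,3,3>
PS:7↔5 J2 <8,3,4>
C:1↔2 J2 <8,3,5>
P:6↔1 J1 <8,4,5>
#8 <9,4,5>
R:7↔8 J1 <9,5,5>
P:7↔3 J1 <9,6,5>
3×8 − 2×6 − 1×5 = 7

M = 7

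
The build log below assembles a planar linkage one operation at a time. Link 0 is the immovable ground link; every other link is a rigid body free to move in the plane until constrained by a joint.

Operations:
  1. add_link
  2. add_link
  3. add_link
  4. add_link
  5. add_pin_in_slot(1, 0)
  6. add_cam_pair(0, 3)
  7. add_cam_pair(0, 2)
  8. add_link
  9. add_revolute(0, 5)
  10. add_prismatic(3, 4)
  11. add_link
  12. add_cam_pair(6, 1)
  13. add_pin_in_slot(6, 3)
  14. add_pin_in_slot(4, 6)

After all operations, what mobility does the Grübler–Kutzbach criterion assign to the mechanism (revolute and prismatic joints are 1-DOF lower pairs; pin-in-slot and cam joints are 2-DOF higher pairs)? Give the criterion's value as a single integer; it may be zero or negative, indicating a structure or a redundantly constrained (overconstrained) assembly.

M = 8

link 0 = ground. State L|J1|J2 = 1|0|0
+link1  2|0|0
+link2  3|0|0
+link3  4|0|0
+link4  5|0|0
PS(1,0) f=2→J2  5|0|1
C(0,3) f=2→J2  5|0|2
C(0,2) f=2→J2  5|0|3
+link5  6|0|3
R(0,5) f=1→J1  6|1|3
P(3,4) f=1→J1  6|2|3
+link6  7|2|3
C(6,1) f=2→J2  7|2|4
PS(6,3) f=2→J2  7|2|5
PS(4,6) f=2→J2  7|2|6
M = 3(7−1)−2·2−6 = 18−4−6 = 8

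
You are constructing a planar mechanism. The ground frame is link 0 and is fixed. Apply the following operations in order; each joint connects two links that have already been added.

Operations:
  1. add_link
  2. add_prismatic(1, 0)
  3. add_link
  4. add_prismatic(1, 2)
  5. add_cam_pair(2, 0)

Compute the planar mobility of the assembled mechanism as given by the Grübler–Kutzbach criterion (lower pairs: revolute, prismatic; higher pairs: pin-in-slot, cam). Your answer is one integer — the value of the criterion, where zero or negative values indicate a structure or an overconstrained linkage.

M = 1

(L,J1,J2)=(1,0,0); link0 fixed
link1: (2,0,0)
P 1-0 [J1]: (2,1,0)
link2: (3,1,0)
P 1-2 [J1]: (3,2,0)
C 2-0 [J2]: (3,2,1)
Grübler: 3·2 − 2·2 − 1 = 1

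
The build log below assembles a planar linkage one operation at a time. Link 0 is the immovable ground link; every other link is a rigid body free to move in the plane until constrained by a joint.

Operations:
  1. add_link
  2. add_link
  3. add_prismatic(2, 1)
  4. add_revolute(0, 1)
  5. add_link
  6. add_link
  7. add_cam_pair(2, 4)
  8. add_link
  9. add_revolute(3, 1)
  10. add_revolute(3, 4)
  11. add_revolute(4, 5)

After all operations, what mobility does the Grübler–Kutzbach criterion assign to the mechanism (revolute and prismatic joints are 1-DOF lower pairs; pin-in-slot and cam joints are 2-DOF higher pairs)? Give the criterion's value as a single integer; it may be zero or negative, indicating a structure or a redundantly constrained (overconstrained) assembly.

(L,J1,J2)=(1,0,0); link0 fixed
link1: (2,0,0)
link2: (3,0,0)
P 2-1 [J1]: (3,1,0)
R 0-1 [J1]: (3,2,0)
link3: (4,2,0)
link4: (5,2,0)
C 2-4 [J2]: (5,2,1)
link5: (6,2,1)
R 3-1 [J1]: (6,3,1)
R 3-4 [J1]: (6,4,1)
R 4-5 [J1]: (6,5,1)
Grübler: 3·5 − 2·5 − 1 = 4

M = 4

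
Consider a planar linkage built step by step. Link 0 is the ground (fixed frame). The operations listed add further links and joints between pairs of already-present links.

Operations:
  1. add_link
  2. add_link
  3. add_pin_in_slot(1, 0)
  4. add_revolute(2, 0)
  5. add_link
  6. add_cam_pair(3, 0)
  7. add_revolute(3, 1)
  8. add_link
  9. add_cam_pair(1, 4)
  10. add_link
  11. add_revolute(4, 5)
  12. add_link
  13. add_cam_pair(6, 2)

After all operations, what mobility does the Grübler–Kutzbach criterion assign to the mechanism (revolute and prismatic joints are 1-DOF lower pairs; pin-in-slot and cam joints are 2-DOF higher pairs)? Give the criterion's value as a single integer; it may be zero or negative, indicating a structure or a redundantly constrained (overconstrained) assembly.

ground; <1,0,0>
#1 <2,0,0>
#2 <3,0,0>
PS:1↔0 J2 <3,0,1>
R:2↔0 J1 <3,1,1>
#3 <4,1,1>
C:3↔0 J2 <4,1,2>
R:3↔1 J1 <4,2,2>
#4 <5,2,2>
C:1↔4 J2 <5,2,3>
#5 <6,2,3>
R:4↔5 J1 <6,3,3>
#6 <7,3,3>
C:6↔2 J2 <7,3,4>
3×6 − 2×3 − 1×4 = 8

M = 8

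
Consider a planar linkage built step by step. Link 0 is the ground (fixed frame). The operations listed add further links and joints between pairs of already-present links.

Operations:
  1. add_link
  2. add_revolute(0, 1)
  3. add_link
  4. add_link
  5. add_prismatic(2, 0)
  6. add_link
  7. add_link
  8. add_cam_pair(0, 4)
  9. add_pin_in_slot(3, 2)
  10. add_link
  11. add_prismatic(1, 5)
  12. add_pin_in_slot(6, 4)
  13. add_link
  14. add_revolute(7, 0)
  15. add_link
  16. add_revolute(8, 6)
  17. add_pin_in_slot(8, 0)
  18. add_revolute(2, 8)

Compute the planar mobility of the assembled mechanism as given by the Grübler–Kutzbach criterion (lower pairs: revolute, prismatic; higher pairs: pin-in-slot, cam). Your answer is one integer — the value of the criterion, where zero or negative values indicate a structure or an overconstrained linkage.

M = 8

link 0 = ground. State L|J1|J2 = 1|0|0
+link1  2|0|0
R(0,1) f=1→J1  2|1|0
+link2  3|1|0
+link3  4|1|0
P(2,0) f=1→J1  4|2|0
+link4  5|2|0
+link5  6|2|0
C(0,4) f=2→J2  6|2|1
PS(3,2) f=2→J2  6|2|2
+link6  7|2|2
P(1,5) f=1→J1  7|3|2
PS(6,4) f=2→J2  7|3|3
+link7  8|3|3
R(7,0) f=1→J1  8|4|3
+link8  9|4|3
R(8,6) f=1→J1  9|5|3
PS(8,0) f=2→J2  9|5|4
R(2,8) f=1→J1  9|6|4
M = 3(9−1)−2·6−4 = 24−12−4 = 8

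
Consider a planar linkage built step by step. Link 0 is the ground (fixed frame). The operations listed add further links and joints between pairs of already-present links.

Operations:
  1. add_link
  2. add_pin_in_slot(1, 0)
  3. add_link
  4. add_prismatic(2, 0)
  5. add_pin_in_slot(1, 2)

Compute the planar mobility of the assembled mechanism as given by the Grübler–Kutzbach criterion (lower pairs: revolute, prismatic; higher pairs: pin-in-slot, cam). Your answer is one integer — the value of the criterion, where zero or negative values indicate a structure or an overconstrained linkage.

L=1 J1=0 J2=0
add link → L=2 J1=0 J2=0
PS@1,0 dof=2 J2 → L=2 J1=0 J2=1
add link → L=3 J1=0 J2=1
P@2,0 dof=1 J1 → L=3 J1=1 J2=1
PS@1,2 dof=2 J2 → L=3 J1=1 J2=2
M=3(L−1)−2J1−J2=3·2−2·1−2=2

M = 2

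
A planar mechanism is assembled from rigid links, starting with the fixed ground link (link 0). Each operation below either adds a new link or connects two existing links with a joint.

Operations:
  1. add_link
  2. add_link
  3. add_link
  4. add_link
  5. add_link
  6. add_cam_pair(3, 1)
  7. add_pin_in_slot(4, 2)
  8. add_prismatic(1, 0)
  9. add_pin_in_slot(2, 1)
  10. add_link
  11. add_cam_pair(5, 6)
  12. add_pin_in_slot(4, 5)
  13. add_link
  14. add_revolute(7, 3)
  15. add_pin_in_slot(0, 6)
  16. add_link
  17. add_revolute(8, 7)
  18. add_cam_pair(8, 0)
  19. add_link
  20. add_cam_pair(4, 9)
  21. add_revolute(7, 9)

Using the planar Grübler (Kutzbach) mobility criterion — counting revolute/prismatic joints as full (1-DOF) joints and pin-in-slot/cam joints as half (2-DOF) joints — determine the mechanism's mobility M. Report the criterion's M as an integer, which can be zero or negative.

ground; <1,0,0>
#1 <2,0,0>
#2 <3,0,0>
#3 <4,0,0>
#4 <5,0,0>
#5 <6,0,0>
C:3↔1 J2 <6,0,1>
PS:4↔2 J2 <6,0,2>
P:1↔0 J1 <6,1,2>
PS:2↔1 J2 <6,1,3>
#6 <7,1,3>
C:5↔6 J2 <7,1,4>
PS:4↔5 J2 <7,1,5>
#7 <8,1,5>
R:7↔3 J1 <8,2,5>
PS:0↔6 J2 <8,2,6>
#8 <9,2,6>
R:8↔7 J1 <9,3,6>
C:8↔0 J2 <9,3,7>
#9 <10,3,7>
C:4↔9 J2 <10,3,8>
R:7↔9 J1 <10,4,8>
3×9 − 2×4 − 1×8 = 11

M = 11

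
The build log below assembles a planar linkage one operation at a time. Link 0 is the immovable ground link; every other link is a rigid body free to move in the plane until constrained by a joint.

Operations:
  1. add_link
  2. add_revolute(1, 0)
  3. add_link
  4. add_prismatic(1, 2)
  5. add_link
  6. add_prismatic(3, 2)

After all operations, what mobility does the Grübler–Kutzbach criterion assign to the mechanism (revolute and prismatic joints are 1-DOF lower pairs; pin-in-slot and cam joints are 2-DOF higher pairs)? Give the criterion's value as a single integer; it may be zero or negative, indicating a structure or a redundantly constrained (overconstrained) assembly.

L=1 J1=0 J2=0
add link → L=2 J1=0 J2=0
R@1,0 dof=1 J1 → L=2 J1=1 J2=0
add link → L=3 J1=1 J2=0
P@1,2 dof=1 J1 → L=3 J1=2 J2=0
add link → L=4 J1=2 J2=0
P@3,2 dof=1 J1 → L=4 J1=3 J2=0
M=3(L−1)−2J1−J2=3·3−2·3−0=3

M = 3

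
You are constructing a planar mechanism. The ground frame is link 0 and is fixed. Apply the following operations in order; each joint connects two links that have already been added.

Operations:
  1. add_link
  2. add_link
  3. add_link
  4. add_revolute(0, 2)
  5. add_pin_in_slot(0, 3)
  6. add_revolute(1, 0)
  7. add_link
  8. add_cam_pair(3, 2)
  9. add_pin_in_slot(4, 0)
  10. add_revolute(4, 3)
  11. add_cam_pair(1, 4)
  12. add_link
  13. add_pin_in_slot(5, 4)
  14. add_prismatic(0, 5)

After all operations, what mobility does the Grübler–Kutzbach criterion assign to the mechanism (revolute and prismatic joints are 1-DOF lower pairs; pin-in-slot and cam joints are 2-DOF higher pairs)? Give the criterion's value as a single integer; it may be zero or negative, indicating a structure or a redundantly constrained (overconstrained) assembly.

(L,J1,J2)=(1,0,0); link0 fixed
link1: (2,0,0)
link2: (3,0,0)
link3: (4,0,0)
R 0-2 [J1]: (4,1,0)
PS 0-3 [J2]: (4,1,1)
R 1-0 [J1]: (4,2,1)
link4: (5,2,1)
C 3-2 [J2]: (5,2,2)
PS 4-0 [J2]: (5,2,3)
R 4-3 [J1]: (5,3,3)
C 1-4 [J2]: (5,3,4)
link5: (6,3,4)
PS 5-4 [J2]: (6,3,5)
P 0-5 [J1]: (6,4,5)
Grübler: 3·5 − 2·4 − 5 = 2

M = 2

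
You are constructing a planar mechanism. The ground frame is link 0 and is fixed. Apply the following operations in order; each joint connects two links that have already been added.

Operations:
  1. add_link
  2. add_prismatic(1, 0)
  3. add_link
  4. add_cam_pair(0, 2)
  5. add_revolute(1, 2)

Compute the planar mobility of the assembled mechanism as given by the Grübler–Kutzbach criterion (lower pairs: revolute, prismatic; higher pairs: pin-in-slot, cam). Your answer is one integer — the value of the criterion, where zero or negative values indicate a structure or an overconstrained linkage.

link 0 = ground. State L|J1|J2 = 1|0|0
+link1  2|0|0
P(1,0) f=1→J1  2|1|0
+link2  3|1|0
C(0,2) f=2→J2  3|1|1
R(1,2) f=1→J1  3|2|1
M = 3(3−1)−2·2−1 = 6−4−1 = 1

M = 1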